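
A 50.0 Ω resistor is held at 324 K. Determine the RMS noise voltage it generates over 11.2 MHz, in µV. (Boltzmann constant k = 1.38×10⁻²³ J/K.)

3.16 µV

V_n = √(4kTRB)
4kTRB = 4 × 1.38×10⁻²³ × 324 × 5.00×10¹ × 1.12×10⁷ = 1.00×10⁻¹¹ V²
V_n = √(1.00×10⁻¹¹) = 3.16×10⁻⁶ V = 3.16 µV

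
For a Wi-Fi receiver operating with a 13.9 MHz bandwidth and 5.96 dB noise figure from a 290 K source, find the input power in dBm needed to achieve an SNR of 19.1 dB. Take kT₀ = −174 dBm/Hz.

−77.5 dBm

Sensitivity = −174 + 10 log₁₀(B) + NF + SNR_min
= −174 + 71.43 + 5.96 + 19.1
= −77.51 dBm → −77.5 dBm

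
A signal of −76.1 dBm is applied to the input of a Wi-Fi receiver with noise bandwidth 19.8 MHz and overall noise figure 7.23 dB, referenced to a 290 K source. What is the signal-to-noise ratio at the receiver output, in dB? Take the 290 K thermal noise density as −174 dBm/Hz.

17.7 dB

Noise floor: N = −174 + 10 log₁₀(B) + NF
10 log₁₀(1.98×10⁷) = 72.97 dB
N = −174 + 72.97 + 7.23 = −93.80 dBm
SNR = P_sig − N = −76.1 − (−93.80) = 17.70 dB → 17.7 dB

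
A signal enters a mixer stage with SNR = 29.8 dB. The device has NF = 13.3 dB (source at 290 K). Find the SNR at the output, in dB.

By definition F = SNR_in/SNR_out, so in dB: SNR_out = SNR_in − NF
SNR_out = 29.8 − 13.3 = 16.5 dB

16.5 dB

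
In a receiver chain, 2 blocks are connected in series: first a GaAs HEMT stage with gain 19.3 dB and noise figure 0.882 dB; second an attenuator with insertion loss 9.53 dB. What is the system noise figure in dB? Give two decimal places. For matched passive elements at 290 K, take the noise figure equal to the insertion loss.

Convert to linear (a loss of L dB is a gain of −L dB): F_i = 10^(NF_i/10), G_i = 10^(G_i,dB/10)
  Stage 1: F_1 = 10^(0.882/10) = 1.225, G_1 = 10^(19.3/10) = 85.11
  Stage 2: F_2 = 10^(9.53/10) = 8.974, G_2 = 10^(−9.53/10) = 0.1114
Friis cascade:
  F = 1.225 + (8.974 − 1)/85.11 = 1.319
NF = 10 log₁₀(1.319) = 1.20 dB

1.20 dB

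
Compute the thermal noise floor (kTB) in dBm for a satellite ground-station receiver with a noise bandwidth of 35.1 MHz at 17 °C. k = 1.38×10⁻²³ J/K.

T = 17 °C + 273.15 = 290.15 K
P_n = kTB = 1.38×10⁻²³ × 290.15 × 3.51×10⁷ = 1.41×10⁻¹³ W
In dBm: 10 log₁₀(1.41×10⁻¹³ / 10⁻³) = −98.5 dBm

−98.5 dBm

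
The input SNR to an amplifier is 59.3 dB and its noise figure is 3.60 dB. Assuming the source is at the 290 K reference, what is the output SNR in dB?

55.70 dB

By definition F = SNR_in/SNR_out, so in dB: SNR_out = SNR_in − NF
SNR_out = 59.3 − 3.60 = 55.70 dB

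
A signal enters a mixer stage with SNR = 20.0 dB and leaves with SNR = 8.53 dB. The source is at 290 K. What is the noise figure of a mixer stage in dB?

11.47 dB

NF (dB) = SNR_in(dB) − SNR_out(dB) when the source is at T₀
NF = 20.0 − 8.53 = 11.47 dB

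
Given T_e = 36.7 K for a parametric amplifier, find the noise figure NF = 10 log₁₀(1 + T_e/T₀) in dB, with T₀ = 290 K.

F = 1 + T_e/T₀ = 1 + 36.7/290 = 1.12655
NF = 10 log₁₀(1.12655) = 0.518 dB

0.518 dB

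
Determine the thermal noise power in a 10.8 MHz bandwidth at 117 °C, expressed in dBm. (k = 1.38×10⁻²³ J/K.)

−102.4 dBm

T = 117 °C + 273.15 = 390.15 K
P_n = kTB = 1.38×10⁻²³ × 390.15 × 1.08×10⁷ = 5.81×10⁻¹⁴ W
In dBm: 10 log₁₀(5.81×10⁻¹⁴ / 10⁻³) = −102.4 dBm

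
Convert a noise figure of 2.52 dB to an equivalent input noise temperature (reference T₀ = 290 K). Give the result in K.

F = 10^(2.52/10) = 1.78649
T_e = (F − 1)·T₀ = (1.78649 − 1) × 290 = 228 K

228 K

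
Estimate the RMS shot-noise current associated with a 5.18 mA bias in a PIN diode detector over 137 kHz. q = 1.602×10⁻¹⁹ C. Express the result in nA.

I_n = √(2qI·B)
2qI·B = 2 × 1.602×10⁻¹⁹ × 5.18×10⁻³ × 1.37×10⁵ = 2.27×10⁻¹⁶ A²
I_n = √(2.27×10⁻¹⁶) = 1.51×10⁻⁸ A = 15.1 nA

15.1 nA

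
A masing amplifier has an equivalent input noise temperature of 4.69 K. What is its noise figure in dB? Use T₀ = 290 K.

0.070 dB

F = 1 + T_e/T₀ = 1 + 4.69/290 = 1.01617
NF = 10 log₁₀(1.01617) = 0.070 dB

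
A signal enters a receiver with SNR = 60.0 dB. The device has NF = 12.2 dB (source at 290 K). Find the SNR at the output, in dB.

47.8 dB

By definition F = SNR_in/SNR_out, so in dB: SNR_out = SNR_in − NF
SNR_out = 60.0 − 12.2 = 47.8 dB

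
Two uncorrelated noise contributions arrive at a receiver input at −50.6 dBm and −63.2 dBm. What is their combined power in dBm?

−50.4 dBm

Convert to linear, add, convert back:
P₁ = 8.71×10⁻⁹ W, P₂ = 4.79×10⁻¹⁰ W
P_tot = 9.19×10⁻⁹ W → 10 log₁₀(P_tot / 10⁻³) = −50.4 dBm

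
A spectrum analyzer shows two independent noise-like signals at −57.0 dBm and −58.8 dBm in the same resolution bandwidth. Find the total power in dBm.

Convert to linear, add, convert back:
P₁ = 2.00×10⁻⁹ W, P₂ = 1.32×10⁻⁹ W
P_tot = 3.31×10⁻⁹ W → 10 log₁₀(P_tot / 10⁻³) = −54.8 dBm

−54.8 dBm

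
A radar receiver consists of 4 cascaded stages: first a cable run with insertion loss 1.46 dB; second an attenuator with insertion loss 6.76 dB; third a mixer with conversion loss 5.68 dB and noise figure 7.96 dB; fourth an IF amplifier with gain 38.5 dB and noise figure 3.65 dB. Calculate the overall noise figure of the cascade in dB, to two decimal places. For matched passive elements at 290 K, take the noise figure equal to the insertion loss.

Convert to linear (a loss of L dB is a gain of −L dB): F_i = 10^(NF_i/10), G_i = 10^(G_i,dB/10)
  Stage 1: F_1 = 10^(1.46/10) = 1.400, G_1 = 10^(−1.46/10) = 0.7145
  Stage 2: F_2 = 10^(6.76/10) = 4.742, G_2 = 10^(−6.76/10) = 0.2109
  Stage 3: F_3 = 10^(7.96/10) = 6.252, G_3 = 10^(−5.68/10) = 0.2704
  Stage 4: F_4 = 10^(3.65/10) = 2.317, G_4 = 10^(38.5/10) = 7079
Friis cascade:
  F = 1.400 + (4.742 − 1)/0.7145 + (6.252 − 1)/0.1507 + (2.317 − 1)/0.04074 = 73.83
NF = 10 log₁₀(73.83) = 18.68 dB

18.68 dB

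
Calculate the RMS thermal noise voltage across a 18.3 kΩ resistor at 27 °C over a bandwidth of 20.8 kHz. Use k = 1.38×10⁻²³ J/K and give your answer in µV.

T = 27 °C + 273.15 = 300.15 K
V_n = √(4kTRB)
4kTRB = 4 × 1.38×10⁻²³ × 300.15 × 1.83×10⁴ × 2.08×10⁴ = 6.31×10⁻¹² V²
V_n = √(6.31×10⁻¹²) = 2.51×10⁻⁶ V = 2.51 µV

2.51 µV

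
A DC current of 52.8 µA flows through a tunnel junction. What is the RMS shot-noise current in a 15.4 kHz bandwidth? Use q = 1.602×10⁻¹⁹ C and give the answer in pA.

I_n = √(2qI·B)
2qI·B = 2 × 1.602×10⁻¹⁹ × 5.28×10⁻⁵ × 1.54×10⁴ = 2.61×10⁻¹⁹ A²
I_n = √(2.61×10⁻¹⁹) = 5.10×10⁻¹⁰ A = 510 pA

510 pA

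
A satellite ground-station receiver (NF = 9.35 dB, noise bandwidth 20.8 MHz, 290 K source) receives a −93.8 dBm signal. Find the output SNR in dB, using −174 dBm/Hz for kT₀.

−2.3 dB

Noise floor: N = −174 + 10 log₁₀(B) + NF
10 log₁₀(2.08×10⁷) = 73.18 dB
N = −174 + 73.18 + 9.35 = −91.47 dBm
SNR = P_sig − N = −93.8 − (−91.47) = −2.33 dB → −2.3 dB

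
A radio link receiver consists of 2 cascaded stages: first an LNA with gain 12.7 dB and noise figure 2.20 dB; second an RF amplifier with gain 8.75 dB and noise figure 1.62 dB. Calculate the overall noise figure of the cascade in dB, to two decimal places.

Convert to linear (a loss of L dB is a gain of −L dB): F_i = 10^(NF_i/10), G_i = 10^(G_i,dB/10)
  Stage 1: F_1 = 10^(2.20/10) = 1.660, G_1 = 10^(12.7/10) = 18.62
  Stage 2: F_2 = 10^(1.62/10) = 1.452, G_2 = 10^(8.75/10) = 7.499
Friis cascade:
  F = 1.660 + (1.452 − 1)/18.62 = 1.684
NF = 10 log₁₀(1.684) = 2.26 dB

2.26 dB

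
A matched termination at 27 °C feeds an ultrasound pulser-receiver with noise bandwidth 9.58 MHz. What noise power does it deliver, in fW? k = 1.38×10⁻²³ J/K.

39.7 fW

T = 27 °C + 273.15 = 300.15 K
P_n = kTB = 1.38×10⁻²³ × 300.15 × 9.58×10⁶ = 3.97×10⁻¹⁴ W = 39.7 fW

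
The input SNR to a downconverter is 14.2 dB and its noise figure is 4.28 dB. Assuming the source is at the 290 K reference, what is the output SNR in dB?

9.92 dB

By definition F = SNR_in/SNR_out, so in dB: SNR_out = SNR_in − NF
SNR_out = 14.2 − 4.28 = 9.92 dB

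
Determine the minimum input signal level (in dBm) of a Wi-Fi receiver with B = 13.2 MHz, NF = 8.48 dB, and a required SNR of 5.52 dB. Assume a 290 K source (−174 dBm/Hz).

Sensitivity = −174 + 10 log₁₀(B) + NF + SNR_min
= −174 + 71.21 + 8.48 + 5.52
= −88.79 dBm → −88.8 dBm

−88.8 dBm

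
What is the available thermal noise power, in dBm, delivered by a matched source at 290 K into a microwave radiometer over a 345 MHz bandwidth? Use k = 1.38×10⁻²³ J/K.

P_n = kTB = 1.38×10⁻²³ × 290 × 3.45×10⁸ = 1.38×10⁻¹² W
In dBm: 10 log₁₀(1.38×10⁻¹² / 10⁻³) = −88.6 dBm

−88.6 dBm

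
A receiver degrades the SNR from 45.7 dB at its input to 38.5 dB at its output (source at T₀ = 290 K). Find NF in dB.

NF (dB) = SNR_in(dB) − SNR_out(dB) when the source is at T₀
NF = 45.7 − 38.5 = 7.2 dB

7.2 dB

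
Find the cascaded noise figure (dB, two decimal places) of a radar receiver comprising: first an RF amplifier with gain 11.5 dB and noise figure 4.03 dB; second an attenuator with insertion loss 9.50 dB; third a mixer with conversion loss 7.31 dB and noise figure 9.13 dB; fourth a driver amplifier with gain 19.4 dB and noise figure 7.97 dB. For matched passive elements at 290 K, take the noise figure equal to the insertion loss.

Convert to linear (a loss of L dB is a gain of −L dB): F_i = 10^(NF_i/10), G_i = 10^(G_i,dB/10)
  Stage 1: F_1 = 10^(4.03/10) = 2.529, G_1 = 10^(11.5/10) = 14.13
  Stage 2: F_2 = 10^(9.50/10) = 8.913, G_2 = 10^(−9.50/10) = 0.1122
  Stage 3: F_3 = 10^(9.13/10) = 8.185, G_3 = 10^(−7.31/10) = 0.1858
  Stage 4: F_4 = 10^(7.97/10) = 6.266, G_4 = 10^(19.4/10) = 87.10
Friis cascade:
  F = 2.529 + (8.913 − 1)/14.13 + (8.185 − 1)/1.585 + (6.266 − 1)/0.2944 = 25.51
NF = 10 log₁₀(25.51) = 14.07 dB

14.07 dB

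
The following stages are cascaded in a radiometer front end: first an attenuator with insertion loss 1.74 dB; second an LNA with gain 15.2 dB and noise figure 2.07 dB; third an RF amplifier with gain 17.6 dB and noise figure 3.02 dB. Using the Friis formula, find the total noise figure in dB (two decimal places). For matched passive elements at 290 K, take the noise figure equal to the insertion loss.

3.89 dB

Convert to linear (a loss of L dB is a gain of −L dB): F_i = 10^(NF_i/10), G_i = 10^(G_i,dB/10)
  Stage 1: F_1 = 10^(1.74/10) = 1.493, G_1 = 10^(−1.74/10) = 0.6699
  Stage 2: F_2 = 10^(2.07/10) = 1.611, G_2 = 10^(15.2/10) = 33.11
  Stage 3: F_3 = 10^(3.02/10) = 2.004, G_3 = 10^(17.6/10) = 57.54
Friis cascade:
  F = 1.493 + (1.611 − 1)/0.6699 + (2.004 − 1)/22.18 = 2.450
NF = 10 log₁₀(2.450) = 3.89 dB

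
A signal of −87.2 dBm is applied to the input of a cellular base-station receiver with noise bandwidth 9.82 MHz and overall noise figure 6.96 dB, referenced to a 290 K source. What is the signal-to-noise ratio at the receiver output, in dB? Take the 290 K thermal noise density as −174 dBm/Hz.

9.9 dB

Noise floor: N = −174 + 10 log₁₀(B) + NF
10 log₁₀(9.82×10⁶) = 69.92 dB
N = −174 + 69.92 + 6.96 = −97.12 dBm
SNR = P_sig − N = −87.2 − (−97.12) = 9.92 dB → 9.9 dB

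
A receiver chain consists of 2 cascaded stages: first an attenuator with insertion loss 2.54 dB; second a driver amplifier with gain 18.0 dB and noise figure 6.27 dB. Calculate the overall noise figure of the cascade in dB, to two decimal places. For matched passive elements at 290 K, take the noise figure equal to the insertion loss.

8.81 dB

Convert to linear (a loss of L dB is a gain of −L dB): F_i = 10^(NF_i/10), G_i = 10^(G_i,dB/10)
  Stage 1: F_1 = 10^(2.54/10) = 1.795, G_1 = 10^(−2.54/10) = 0.5572
  Stage 2: F_2 = 10^(6.27/10) = 4.236, G_2 = 10^(18.0/10) = 63.10
Friis cascade:
  F = 1.795 + (4.236 − 1)/0.5572 = 7.603
NF = 10 log₁₀(7.603) = 8.81 dB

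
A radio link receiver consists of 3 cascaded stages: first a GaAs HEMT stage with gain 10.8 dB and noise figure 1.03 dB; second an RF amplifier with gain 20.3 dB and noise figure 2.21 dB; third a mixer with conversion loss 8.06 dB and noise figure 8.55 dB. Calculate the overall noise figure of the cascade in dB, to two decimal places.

Convert to linear (a loss of L dB is a gain of −L dB): F_i = 10^(NF_i/10), G_i = 10^(G_i,dB/10)
  Stage 1: F_1 = 10^(1.03/10) = 1.268, G_1 = 10^(10.8/10) = 12.02
  Stage 2: F_2 = 10^(2.21/10) = 1.663, G_2 = 10^(20.3/10) = 107.2
  Stage 3: F_3 = 10^(8.55/10) = 7.161, G_3 = 10^(−8.06/10) = 0.1563
Friis cascade:
  F = 1.268 + (1.663 − 1)/12.02 + (7.161 − 1)/1288 = 1.328
NF = 10 log₁₀(1.328) = 1.23 dB

1.23 dB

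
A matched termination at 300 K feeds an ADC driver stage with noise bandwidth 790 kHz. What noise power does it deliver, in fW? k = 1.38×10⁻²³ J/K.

P_n = kTB = 1.38×10⁻²³ × 300 × 7.90×10⁵ = 3.27×10⁻¹⁵ W = 3.27 fW

3.27 fW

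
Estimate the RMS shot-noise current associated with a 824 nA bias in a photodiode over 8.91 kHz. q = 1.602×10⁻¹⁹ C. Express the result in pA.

I_n = √(2qI·B)
2qI·B = 2 × 1.602×10⁻¹⁹ × 8.24×10⁻⁷ × 8.91×10³ = 2.35×10⁻²¹ A²
I_n = √(2.35×10⁻²¹) = 4.85×10⁻¹¹ A = 48.5 pA

48.5 pA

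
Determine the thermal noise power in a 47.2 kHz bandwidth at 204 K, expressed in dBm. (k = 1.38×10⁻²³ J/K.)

−128.8 dBm

P_n = kTB = 1.38×10⁻²³ × 204 × 4.72×10⁴ = 1.33×10⁻¹⁶ W
In dBm: 10 log₁₀(1.33×10⁻¹⁶ / 10⁻³) = −128.8 dBm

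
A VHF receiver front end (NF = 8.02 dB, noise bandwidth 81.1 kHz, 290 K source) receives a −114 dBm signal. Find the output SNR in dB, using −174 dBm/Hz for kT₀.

2.9 dB

Noise floor: N = −174 + 10 log₁₀(B) + NF
10 log₁₀(8.11×10⁴) = 49.09 dB
N = −174 + 49.09 + 8.02 = −116.89 dBm
SNR = P_sig − N = −114 − (−116.89) = 2.89 dB → 2.9 dB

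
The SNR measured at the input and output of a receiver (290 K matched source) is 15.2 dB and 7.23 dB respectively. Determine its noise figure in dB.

NF (dB) = SNR_in(dB) − SNR_out(dB) when the source is at T₀
NF = 15.2 − 7.23 = 7.97 dB

7.97 dB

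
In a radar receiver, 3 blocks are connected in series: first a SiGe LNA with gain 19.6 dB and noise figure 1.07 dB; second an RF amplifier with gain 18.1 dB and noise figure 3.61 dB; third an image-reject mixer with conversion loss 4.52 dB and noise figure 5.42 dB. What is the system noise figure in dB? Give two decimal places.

1.12 dB

Convert to linear (a loss of L dB is a gain of −L dB): F_i = 10^(NF_i/10), G_i = 10^(G_i,dB/10)
  Stage 1: F_1 = 10^(1.07/10) = 1.279, G_1 = 10^(19.6/10) = 91.20
  Stage 2: F_2 = 10^(3.61/10) = 2.296, G_2 = 10^(18.1/10) = 64.57
  Stage 3: F_3 = 10^(5.42/10) = 3.483, G_3 = 10^(−4.52/10) = 0.3532
Friis cascade:
  F = 1.279 + (2.296 − 1)/91.20 + (3.483 − 1)/5888 = 1.294
NF = 10 log₁₀(1.294) = 1.12 dB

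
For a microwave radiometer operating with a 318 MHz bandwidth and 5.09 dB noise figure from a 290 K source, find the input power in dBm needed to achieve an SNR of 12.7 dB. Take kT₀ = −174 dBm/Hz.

−71.2 dBm

Sensitivity = −174 + 10 log₁₀(B) + NF + SNR_min
= −174 + 85.02 + 5.09 + 12.7
= −71.19 dBm → −71.2 dBm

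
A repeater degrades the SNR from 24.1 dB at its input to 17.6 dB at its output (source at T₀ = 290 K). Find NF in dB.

6.5 dB

NF (dB) = SNR_in(dB) − SNR_out(dB) when the source is at T₀
NF = 24.1 − 17.6 = 6.5 dB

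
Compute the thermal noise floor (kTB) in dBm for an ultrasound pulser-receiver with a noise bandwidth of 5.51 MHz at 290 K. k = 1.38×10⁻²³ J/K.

−106.6 dBm

P_n = kTB = 1.38×10⁻²³ × 290 × 5.51×10⁶ = 2.21×10⁻¹⁴ W
In dBm: 10 log₁₀(2.21×10⁻¹⁴ / 10⁻³) = −106.6 dBm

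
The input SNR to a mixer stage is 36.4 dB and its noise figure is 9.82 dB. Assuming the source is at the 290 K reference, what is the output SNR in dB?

By definition F = SNR_in/SNR_out, so in dB: SNR_out = SNR_in − NF
SNR_out = 36.4 − 9.82 = 26.58 dB

26.58 dB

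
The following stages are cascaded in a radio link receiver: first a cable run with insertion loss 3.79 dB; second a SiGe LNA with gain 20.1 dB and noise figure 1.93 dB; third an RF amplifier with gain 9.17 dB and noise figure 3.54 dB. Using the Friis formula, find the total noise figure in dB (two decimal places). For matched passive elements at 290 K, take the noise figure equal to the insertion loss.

5.75 dB

Convert to linear (a loss of L dB is a gain of −L dB): F_i = 10^(NF_i/10), G_i = 10^(G_i,dB/10)
  Stage 1: F_1 = 10^(3.79/10) = 2.393, G_1 = 10^(−3.79/10) = 0.4178
  Stage 2: F_2 = 10^(1.93/10) = 1.560, G_2 = 10^(20.1/10) = 102.3
  Stage 3: F_3 = 10^(3.54/10) = 2.259, G_3 = 10^(9.17/10) = 8.260
Friis cascade:
  F = 2.393 + (1.560 − 1)/0.4178 + (2.259 − 1)/42.76 = 3.762
NF = 10 log₁₀(3.762) = 5.75 dB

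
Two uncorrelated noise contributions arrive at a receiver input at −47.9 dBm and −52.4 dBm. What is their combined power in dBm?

Convert to linear, add, convert back:
P₁ = 1.62×10⁻⁸ W, P₂ = 5.75×10⁻⁹ W
P_tot = 2.20×10⁻⁸ W → 10 log₁₀(P_tot / 10⁻³) = −46.6 dBm

−46.6 dBm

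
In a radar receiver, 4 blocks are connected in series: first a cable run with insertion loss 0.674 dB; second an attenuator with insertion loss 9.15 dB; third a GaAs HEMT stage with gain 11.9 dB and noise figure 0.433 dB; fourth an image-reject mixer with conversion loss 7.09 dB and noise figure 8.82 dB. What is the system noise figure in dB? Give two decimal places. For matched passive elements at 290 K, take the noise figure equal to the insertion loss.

11.68 dB

Convert to linear (a loss of L dB is a gain of −L dB): F_i = 10^(NF_i/10), G_i = 10^(G_i,dB/10)
  Stage 1: F_1 = 10^(0.674/10) = 1.168, G_1 = 10^(−0.674/10) = 0.8562
  Stage 2: F_2 = 10^(9.15/10) = 8.222, G_2 = 10^(−9.15/10) = 0.1216
  Stage 3: F_3 = 10^(0.433/10) = 1.105, G_3 = 10^(11.9/10) = 15.49
  Stage 4: F_4 = 10^(8.82/10) = 7.621, G_4 = 10^(−7.09/10) = 0.1954
Friis cascade:
  F = 1.168 + (8.222 − 1)/0.8562 + (1.105 − 1)/0.1041 + (7.621 − 1)/1.613 = 14.71
NF = 10 log₁₀(14.71) = 11.68 dB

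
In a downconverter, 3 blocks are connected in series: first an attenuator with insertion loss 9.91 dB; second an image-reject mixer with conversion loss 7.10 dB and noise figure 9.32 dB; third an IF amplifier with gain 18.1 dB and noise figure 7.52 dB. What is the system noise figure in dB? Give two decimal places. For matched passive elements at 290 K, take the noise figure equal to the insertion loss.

Convert to linear (a loss of L dB is a gain of −L dB): F_i = 10^(NF_i/10), G_i = 10^(G_i,dB/10)
  Stage 1: F_1 = 10^(9.91/10) = 9.795, G_1 = 10^(−9.91/10) = 0.1021
  Stage 2: F_2 = 10^(9.32/10) = 8.551, G_2 = 10^(−7.10/10) = 0.1950
  Stage 3: F_3 = 10^(7.52/10) = 5.649, G_3 = 10^(18.1/10) = 64.57
Friis cascade:
  F = 9.795 + (8.551 − 1)/0.1021 + (5.649 − 1)/0.01991 = 317.3
NF = 10 log₁₀(317.3) = 25.01 dB

25.01 dB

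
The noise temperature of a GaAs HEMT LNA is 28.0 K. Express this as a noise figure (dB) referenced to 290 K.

0.400 dB

F = 1 + T_e/T₀ = 1 + 28.0/290 = 1.09655
NF = 10 log₁₀(1.09655) = 0.400 dB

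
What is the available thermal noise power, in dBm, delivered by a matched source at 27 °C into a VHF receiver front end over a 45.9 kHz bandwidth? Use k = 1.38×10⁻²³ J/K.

−127.2 dBm

T = 27 °C + 273.15 = 300.15 K
P_n = kTB = 1.38×10⁻²³ × 300.15 × 4.59×10⁴ = 1.90×10⁻¹⁶ W
In dBm: 10 log₁₀(1.90×10⁻¹⁶ / 10⁻³) = −127.2 dBm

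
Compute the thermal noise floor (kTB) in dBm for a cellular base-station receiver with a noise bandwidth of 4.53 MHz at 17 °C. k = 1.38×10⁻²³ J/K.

−107.4 dBm

T = 17 °C + 273.15 = 290.15 K
P_n = kTB = 1.38×10⁻²³ × 290.15 × 4.53×10⁶ = 1.81×10⁻¹⁴ W
In dBm: 10 log₁₀(1.81×10⁻¹⁴ / 10⁻³) = −107.4 dBm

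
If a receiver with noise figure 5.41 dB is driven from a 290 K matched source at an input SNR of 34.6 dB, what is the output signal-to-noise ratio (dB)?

29.19 dB

By definition F = SNR_in/SNR_out, so in dB: SNR_out = SNR_in − NF
SNR_out = 34.6 − 5.41 = 29.19 dB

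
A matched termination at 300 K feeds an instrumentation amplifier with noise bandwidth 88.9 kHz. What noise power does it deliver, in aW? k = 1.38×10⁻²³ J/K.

368 aW

P_n = kTB = 1.38×10⁻²³ × 300 × 8.89×10⁴ = 3.68×10⁻¹⁶ W = 368 aW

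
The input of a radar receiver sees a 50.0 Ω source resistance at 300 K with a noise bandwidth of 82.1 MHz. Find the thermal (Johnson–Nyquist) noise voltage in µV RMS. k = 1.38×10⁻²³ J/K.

V_n = √(4kTRB)
4kTRB = 4 × 1.38×10⁻²³ × 300 × 5.00×10¹ × 8.21×10⁷ = 6.80×10⁻¹¹ V²
V_n = √(6.80×10⁻¹¹) = 8.24×10⁻⁶ V = 8.24 µV

8.24 µV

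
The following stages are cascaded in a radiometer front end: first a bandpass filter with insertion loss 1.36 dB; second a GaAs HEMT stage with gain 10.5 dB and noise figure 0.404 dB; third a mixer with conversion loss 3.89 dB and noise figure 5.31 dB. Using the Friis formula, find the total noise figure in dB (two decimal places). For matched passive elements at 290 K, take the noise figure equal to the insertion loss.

Convert to linear (a loss of L dB is a gain of −L dB): F_i = 10^(NF_i/10), G_i = 10^(G_i,dB/10)
  Stage 1: F_1 = 10^(1.36/10) = 1.368, G_1 = 10^(−1.36/10) = 0.7311
  Stage 2: F_2 = 10^(0.404/10) = 1.097, G_2 = 10^(10.5/10) = 11.22
  Stage 3: F_3 = 10^(5.31/10) = 3.396, G_3 = 10^(−3.89/10) = 0.4083
Friis cascade:
  F = 1.368 + (1.097 − 1)/0.7311 + (3.396 − 1)/8.204 = 1.793
NF = 10 log₁₀(1.793) = 2.54 dB

2.54 dB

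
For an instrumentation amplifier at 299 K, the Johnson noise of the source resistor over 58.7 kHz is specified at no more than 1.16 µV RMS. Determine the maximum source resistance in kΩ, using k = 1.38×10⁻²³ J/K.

1.39 kΩ

Johnson–Nyquist: V_n = √(4kTRB) ⇒ R = V_n² / (4kTB)
4kTB = 4 × 1.38×10⁻²³ × 299 × 5.87×10⁴ = 9.69×10⁻¹⁶
R = (1.16×10⁻⁶)² / 9.69×10⁻¹⁶ = 1.39×10³ Ω = 1.39 kΩ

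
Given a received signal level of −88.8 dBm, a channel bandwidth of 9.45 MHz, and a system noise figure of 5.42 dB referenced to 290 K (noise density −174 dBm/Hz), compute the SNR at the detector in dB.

10.0 dB

Noise floor: N = −174 + 10 log₁₀(B) + NF
10 log₁₀(9.45×10⁶) = 69.75 dB
N = −174 + 69.75 + 5.42 = −98.83 dBm
SNR = P_sig − N = −88.8 − (−98.83) = 10.03 dB → 10.0 dB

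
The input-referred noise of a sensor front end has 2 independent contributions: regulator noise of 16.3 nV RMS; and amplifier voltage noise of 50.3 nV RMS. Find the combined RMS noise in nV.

52.9 nV

Uncorrelated sources add in power (mean-square): V_tot = √(ΣV_i²)
V_tot = √[(1.63×10⁻⁸)² + (5.03×10⁻⁸)²] = 5.29×10⁻⁸ V = 52.9 nV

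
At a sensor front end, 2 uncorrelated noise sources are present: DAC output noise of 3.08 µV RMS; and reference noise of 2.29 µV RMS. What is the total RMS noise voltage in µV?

3.84 µV

Uncorrelated sources add in power (mean-square): V_tot = √(ΣV_i²)
V_tot = √[(3.08×10⁻⁶)² + (2.29×10⁻⁶)²] = 3.84×10⁻⁶ V = 3.84 µV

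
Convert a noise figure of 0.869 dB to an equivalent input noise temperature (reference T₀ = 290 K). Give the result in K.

64.2 K

F = 10^(0.869/10) = 1.22152
T_e = (F − 1)·T₀ = (1.22152 − 1) × 290 = 64.2 K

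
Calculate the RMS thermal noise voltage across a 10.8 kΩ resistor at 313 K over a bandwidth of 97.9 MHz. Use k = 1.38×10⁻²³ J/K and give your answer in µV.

135 µV

V_n = √(4kTRB)
4kTRB = 4 × 1.38×10⁻²³ × 313 × 1.08×10⁴ × 9.79×10⁷ = 1.83×10⁻⁸ V²
V_n = √(1.83×10⁻⁸) = 1.35×10⁻⁴ V = 135 µV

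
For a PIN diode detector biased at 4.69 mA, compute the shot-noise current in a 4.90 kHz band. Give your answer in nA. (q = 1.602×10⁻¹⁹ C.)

I_n = √(2qI·B)
2qI·B = 2 × 1.602×10⁻¹⁹ × 4.69×10⁻³ × 4.90×10³ = 7.36×10⁻¹⁸ A²
I_n = √(7.36×10⁻¹⁸) = 2.71×10⁻⁹ A = 2.71 nA

2.71 nA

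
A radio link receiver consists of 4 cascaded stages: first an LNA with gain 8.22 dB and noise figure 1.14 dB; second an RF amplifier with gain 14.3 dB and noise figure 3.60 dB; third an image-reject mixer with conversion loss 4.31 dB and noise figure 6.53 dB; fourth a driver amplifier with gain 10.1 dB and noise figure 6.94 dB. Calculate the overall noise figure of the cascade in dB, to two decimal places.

1.97 dB

Convert to linear (a loss of L dB is a gain of −L dB): F_i = 10^(NF_i/10), G_i = 10^(G_i,dB/10)
  Stage 1: F_1 = 10^(1.14/10) = 1.300, G_1 = 10^(8.22/10) = 6.637
  Stage 2: F_2 = 10^(3.60/10) = 2.291, G_2 = 10^(14.3/10) = 26.92
  Stage 3: F_3 = 10^(6.53/10) = 4.498, G_3 = 10^(−4.31/10) = 0.3707
  Stage 4: F_4 = 10^(6.94/10) = 4.943, G_4 = 10^(10.1/10) = 10.23
Friis cascade:
  F = 1.300 + (2.291 − 1)/6.637 + (4.498 − 1)/178.6 + (4.943 − 1)/66.22 = 1.574
NF = 10 log₁₀(1.574) = 1.97 dB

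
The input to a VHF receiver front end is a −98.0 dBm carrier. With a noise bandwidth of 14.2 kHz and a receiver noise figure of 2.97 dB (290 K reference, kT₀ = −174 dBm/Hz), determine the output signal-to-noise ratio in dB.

Noise floor: N = −174 + 10 log₁₀(B) + NF
10 log₁₀(1.42×10⁴) = 41.52 dB
N = −174 + 41.52 + 2.97 = −129.51 dBm
SNR = P_sig − N = −98.0 − (−129.51) = 31.51 dB → 31.5 dB

31.5 dB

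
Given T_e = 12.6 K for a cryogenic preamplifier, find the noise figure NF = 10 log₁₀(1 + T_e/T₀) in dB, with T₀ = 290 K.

F = 1 + T_e/T₀ = 1 + 12.6/290 = 1.04345
NF = 10 log₁₀(1.04345) = 0.185 dB

0.185 dB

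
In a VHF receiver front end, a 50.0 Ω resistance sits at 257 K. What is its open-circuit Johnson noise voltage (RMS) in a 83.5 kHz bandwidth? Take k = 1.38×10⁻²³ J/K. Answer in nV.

243 nV

V_n = √(4kTRB)
4kTRB = 4 × 1.38×10⁻²³ × 257 × 5.00×10¹ × 8.35×10⁴ = 5.92×10⁻¹⁴ V²
V_n = √(5.92×10⁻¹⁴) = 2.43×10⁻⁷ V = 243 nV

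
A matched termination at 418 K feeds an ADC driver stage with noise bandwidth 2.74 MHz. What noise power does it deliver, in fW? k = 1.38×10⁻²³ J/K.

15.8 fW

P_n = kTB = 1.38×10⁻²³ × 418 × 2.74×10⁶ = 1.58×10⁻¹⁴ W = 15.8 fW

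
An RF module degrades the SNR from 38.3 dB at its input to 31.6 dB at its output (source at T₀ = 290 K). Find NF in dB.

6.7 dB

NF (dB) = SNR_in(dB) − SNR_out(dB) when the source is at T₀
NF = 38.3 − 31.6 = 6.7 dB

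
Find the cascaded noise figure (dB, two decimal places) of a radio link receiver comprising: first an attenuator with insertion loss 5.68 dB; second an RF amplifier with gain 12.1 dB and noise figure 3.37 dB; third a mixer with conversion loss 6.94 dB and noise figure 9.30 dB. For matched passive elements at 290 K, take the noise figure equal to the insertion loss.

Convert to linear (a loss of L dB is a gain of −L dB): F_i = 10^(NF_i/10), G_i = 10^(G_i,dB/10)
  Stage 1: F_1 = 10^(5.68/10) = 3.698, G_1 = 10^(−5.68/10) = 0.2704
  Stage 2: F_2 = 10^(3.37/10) = 2.173, G_2 = 10^(12.1/10) = 16.22
  Stage 3: F_3 = 10^(9.30/10) = 8.511, G_3 = 10^(−6.94/10) = 0.2023
Friis cascade:
  F = 3.698 + (2.173 − 1)/0.2704 + (8.511 − 1)/4.385 = 9.748
NF = 10 log₁₀(9.748) = 9.89 dB

9.89 dB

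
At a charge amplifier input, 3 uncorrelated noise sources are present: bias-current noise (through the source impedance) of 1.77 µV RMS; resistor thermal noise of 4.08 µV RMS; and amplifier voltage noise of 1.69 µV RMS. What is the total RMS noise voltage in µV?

Uncorrelated sources add in power (mean-square): V_tot = √(ΣV_i²)
V_tot = √[(1.77×10⁻⁶)² + (4.08×10⁻⁶)² + (1.69×10⁻⁶)²] = 4.76×10⁻⁶ V = 4.76 µV

4.76 µV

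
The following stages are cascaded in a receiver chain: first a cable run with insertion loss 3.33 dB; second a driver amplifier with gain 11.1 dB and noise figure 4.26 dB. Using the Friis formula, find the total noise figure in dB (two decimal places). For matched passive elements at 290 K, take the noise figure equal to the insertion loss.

Convert to linear (a loss of L dB is a gain of −L dB): F_i = 10^(NF_i/10), G_i = 10^(G_i,dB/10)
  Stage 1: F_1 = 10^(3.33/10) = 2.153, G_1 = 10^(−3.33/10) = 0.4645
  Stage 2: F_2 = 10^(4.26/10) = 2.667, G_2 = 10^(11.1/10) = 12.88
Friis cascade:
  F = 2.153 + (2.667 − 1)/0.4645 = 5.741
NF = 10 log₁₀(5.741) = 7.59 dB

7.59 dB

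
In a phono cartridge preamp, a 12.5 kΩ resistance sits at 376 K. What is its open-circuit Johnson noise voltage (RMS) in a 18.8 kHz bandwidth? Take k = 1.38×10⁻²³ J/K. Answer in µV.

V_n = √(4kTRB)
4kTRB = 4 × 1.38×10⁻²³ × 376 × 1.25×10⁴ × 1.88×10⁴ = 4.88×10⁻¹² V²
V_n = √(4.88×10⁻¹²) = 2.21×10⁻⁶ V = 2.21 µV

2.21 µV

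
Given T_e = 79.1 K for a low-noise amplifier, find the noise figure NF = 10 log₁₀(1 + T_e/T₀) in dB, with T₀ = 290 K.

1.05 dB

F = 1 + T_e/T₀ = 1 + 79.1/290 = 1.27276
NF = 10 log₁₀(1.27276) = 1.05 dB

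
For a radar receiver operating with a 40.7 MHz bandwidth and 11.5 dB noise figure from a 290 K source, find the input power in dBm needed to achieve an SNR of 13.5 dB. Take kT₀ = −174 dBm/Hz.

−72.9 dBm

Sensitivity = −174 + 10 log₁₀(B) + NF + SNR_min
= −174 + 76.1 + 11.5 + 13.5
= −72.9 dBm → −72.9 dBm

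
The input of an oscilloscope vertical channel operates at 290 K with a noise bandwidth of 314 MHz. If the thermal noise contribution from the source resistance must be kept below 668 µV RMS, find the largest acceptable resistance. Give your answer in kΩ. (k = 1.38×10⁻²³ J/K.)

88.8 kΩ

Johnson–Nyquist: V_n = √(4kTRB) ⇒ R = V_n² / (4kTB)
4kTB = 4 × 1.38×10⁻²³ × 290 × 3.14×10⁸ = 5.03×10⁻¹²
R = (6.68×10⁻⁴)² / 5.03×10⁻¹² = 8.88×10⁴ Ω = 88.8 kΩ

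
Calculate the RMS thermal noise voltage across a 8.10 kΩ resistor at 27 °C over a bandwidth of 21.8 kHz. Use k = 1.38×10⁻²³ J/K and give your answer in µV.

T = 27 °C + 273.15 = 300.15 K
V_n = √(4kTRB)
4kTRB = 4 × 1.38×10⁻²³ × 300.15 × 8.10×10³ × 2.18×10⁴ = 2.93×10⁻¹² V²
V_n = √(2.93×10⁻¹²) = 1.71×10⁻⁶ V = 1.71 µV

1.71 µV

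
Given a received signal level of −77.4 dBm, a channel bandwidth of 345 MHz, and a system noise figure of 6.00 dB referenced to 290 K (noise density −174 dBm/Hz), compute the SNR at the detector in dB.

Noise floor: N = −174 + 10 log₁₀(B) + NF
10 log₁₀(3.45×10⁸) = 85.38 dB
N = −174 + 85.38 + 6.00 = −82.62 dBm
SNR = P_sig − N = −77.4 − (−82.62) = 5.22 dB → 5.2 dB

5.2 dB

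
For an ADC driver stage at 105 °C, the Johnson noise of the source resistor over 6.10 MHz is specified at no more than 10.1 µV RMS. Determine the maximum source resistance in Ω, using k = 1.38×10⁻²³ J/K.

T = 105 °C + 273.15 = 378.15 K
Johnson–Nyquist: V_n = √(4kTRB) ⇒ R = V_n² / (4kTB)
4kTB = 4 × 1.38×10⁻²³ × 378.15 × 6.10×10⁶ = 1.27×10⁻¹³
R = (1.01×10⁻⁵)² / 1.27×10⁻¹³ = 8.01×10² Ω = 801 Ω

801 Ω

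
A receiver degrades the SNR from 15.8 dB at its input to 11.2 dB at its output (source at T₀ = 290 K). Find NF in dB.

4.6 dB

NF (dB) = SNR_in(dB) − SNR_out(dB) when the source is at T₀
NF = 15.8 − 11.2 = 4.6 dB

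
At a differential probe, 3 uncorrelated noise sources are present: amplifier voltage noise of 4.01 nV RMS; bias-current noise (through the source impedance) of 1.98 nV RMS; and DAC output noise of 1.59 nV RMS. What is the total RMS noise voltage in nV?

Uncorrelated sources add in power (mean-square): V_tot = √(ΣV_i²)
V_tot = √[(4.01×10⁻⁹)² + (1.98×10⁻⁹)² + (1.59×10⁻⁹)²] = 4.75×10⁻⁹ V = 4.75 nV

4.75 nV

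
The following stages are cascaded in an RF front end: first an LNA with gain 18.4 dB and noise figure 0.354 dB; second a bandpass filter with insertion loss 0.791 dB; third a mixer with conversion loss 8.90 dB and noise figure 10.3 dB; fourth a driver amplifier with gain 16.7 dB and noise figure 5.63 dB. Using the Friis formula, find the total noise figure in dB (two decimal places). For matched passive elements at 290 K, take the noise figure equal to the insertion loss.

Convert to linear (a loss of L dB is a gain of −L dB): F_i = 10^(NF_i/10), G_i = 10^(G_i,dB/10)
  Stage 1: F_1 = 10^(0.354/10) = 1.085, G_1 = 10^(18.4/10) = 69.18
  Stage 2: F_2 = 10^(0.791/10) = 1.200, G_2 = 10^(−0.791/10) = 0.8335
  Stage 3: F_3 = 10^(10.3/10) = 10.72, G_3 = 10^(−8.90/10) = 0.1288
  Stage 4: F_4 = 10^(5.63/10) = 3.656, G_4 = 10^(16.7/10) = 46.77
Friis cascade:
  F = 1.085 + (1.200 − 1)/69.18 + (10.72 − 1)/57.66 + (3.656 − 1)/7.428 = 1.614
NF = 10 log₁₀(1.614) = 2.08 dB

2.08 dB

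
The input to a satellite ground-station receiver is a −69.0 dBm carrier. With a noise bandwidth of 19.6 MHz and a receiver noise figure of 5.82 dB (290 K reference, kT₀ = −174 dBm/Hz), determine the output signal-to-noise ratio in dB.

26.3 dB

Noise floor: N = −174 + 10 log₁₀(B) + NF
10 log₁₀(1.96×10⁷) = 72.92 dB
N = −174 + 72.92 + 5.82 = −95.26 dBm
SNR = P_sig − N = −69.0 − (−95.26) = 26.26 dB → 26.3 dB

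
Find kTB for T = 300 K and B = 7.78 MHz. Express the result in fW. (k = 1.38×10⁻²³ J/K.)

32.2 fW

P_n = kTB = 1.38×10⁻²³ × 300 × 7.78×10⁶ = 3.22×10⁻¹⁴ W = 32.2 fW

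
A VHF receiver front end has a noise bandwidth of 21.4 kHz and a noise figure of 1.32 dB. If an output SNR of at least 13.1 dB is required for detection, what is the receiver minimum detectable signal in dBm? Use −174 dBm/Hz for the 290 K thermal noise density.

Sensitivity = −174 + 10 log₁₀(B) + NF + SNR_min
= −174 + 43.3 + 1.32 + 13.1
= −116.28 dBm → −116.3 dBm

−116.3 dBm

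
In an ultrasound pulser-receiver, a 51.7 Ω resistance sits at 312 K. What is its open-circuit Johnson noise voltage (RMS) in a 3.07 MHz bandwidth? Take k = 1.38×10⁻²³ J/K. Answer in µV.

V_n = √(4kTRB)
4kTRB = 4 × 1.38×10⁻²³ × 312 × 5.17×10¹ × 3.07×10⁶ = 2.73×10⁻¹² V²
V_n = √(2.73×10⁻¹²) = 1.65×10⁻⁶ V = 1.65 µV

1.65 µV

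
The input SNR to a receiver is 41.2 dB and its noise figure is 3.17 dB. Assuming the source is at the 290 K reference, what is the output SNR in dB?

By definition F = SNR_in/SNR_out, so in dB: SNR_out = SNR_in − NF
SNR_out = 41.2 − 3.17 = 38.03 dB

38.03 dB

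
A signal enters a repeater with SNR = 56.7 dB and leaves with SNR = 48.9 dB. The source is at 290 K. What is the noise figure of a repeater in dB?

NF (dB) = SNR_in(dB) − SNR_out(dB) when the source is at T₀
NF = 56.7 − 48.9 = 7.8 dB

7.8 dB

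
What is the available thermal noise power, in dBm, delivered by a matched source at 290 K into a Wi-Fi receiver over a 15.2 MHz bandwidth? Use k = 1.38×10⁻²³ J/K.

P_n = kTB = 1.38×10⁻²³ × 290 × 1.52×10⁷ = 6.08×10⁻¹⁴ W
In dBm: 10 log₁₀(6.08×10⁻¹⁴ / 10⁻³) = −102.2 dBm

−102.2 dBm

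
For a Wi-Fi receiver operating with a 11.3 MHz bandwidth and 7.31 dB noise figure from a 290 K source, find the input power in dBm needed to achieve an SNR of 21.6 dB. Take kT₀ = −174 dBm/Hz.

Sensitivity = −174 + 10 log₁₀(B) + NF + SNR_min
= −174 + 70.53 + 7.31 + 21.6
= −74.56 dBm → −74.6 dBm

−74.6 dBm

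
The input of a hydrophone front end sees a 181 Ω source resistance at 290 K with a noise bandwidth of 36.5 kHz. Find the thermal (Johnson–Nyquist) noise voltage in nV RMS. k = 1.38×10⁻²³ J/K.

V_n = √(4kTRB)
4kTRB = 4 × 1.38×10⁻²³ × 290 × 1.81×10² × 3.65×10⁴ = 1.06×10⁻¹³ V²
V_n = √(1.06×10⁻¹³) = 3.25×10⁻⁷ V = 325 nV

325 nV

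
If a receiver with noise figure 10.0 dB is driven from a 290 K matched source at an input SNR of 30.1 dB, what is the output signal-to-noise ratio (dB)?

By definition F = SNR_in/SNR_out, so in dB: SNR_out = SNR_in − NF
SNR_out = 30.1 − 10.0 = 20.1 dB

20.1 dB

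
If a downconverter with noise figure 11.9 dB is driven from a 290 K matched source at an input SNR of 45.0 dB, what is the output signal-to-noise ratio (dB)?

By definition F = SNR_in/SNR_out, so in dB: SNR_out = SNR_in − NF
SNR_out = 45.0 − 11.9 = 33.1 dB

33.1 dB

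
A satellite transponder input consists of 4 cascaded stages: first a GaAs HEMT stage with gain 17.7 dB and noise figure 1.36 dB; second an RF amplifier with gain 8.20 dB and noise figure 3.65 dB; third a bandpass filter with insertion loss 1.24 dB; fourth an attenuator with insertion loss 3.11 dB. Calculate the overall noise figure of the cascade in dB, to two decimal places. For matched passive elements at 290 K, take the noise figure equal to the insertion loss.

Convert to linear (a loss of L dB is a gain of −L dB): F_i = 10^(NF_i/10), G_i = 10^(G_i,dB/10)
  Stage 1: F_1 = 10^(1.36/10) = 1.368, G_1 = 10^(17.7/10) = 58.88
  Stage 2: F_2 = 10^(3.65/10) = 2.317, G_2 = 10^(8.20/10) = 6.607
  Stage 3: F_3 = 10^(1.24/10) = 1.330, G_3 = 10^(−1.24/10) = 0.7516
  Stage 4: F_4 = 10^(3.11/10) = 2.046, G_4 = 10^(−3.11/10) = 0.4887
Friis cascade:
  F = 1.368 + (2.317 − 1)/58.88 + (1.330 − 1)/389.0 + (2.046 − 1)/292.4 = 1.395
NF = 10 log₁₀(1.395) = 1.44 dB

1.44 dB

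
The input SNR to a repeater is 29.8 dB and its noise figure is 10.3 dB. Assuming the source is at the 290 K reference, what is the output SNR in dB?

By definition F = SNR_in/SNR_out, so in dB: SNR_out = SNR_in − NF
SNR_out = 29.8 − 10.3 = 19.5 dB

19.5 dB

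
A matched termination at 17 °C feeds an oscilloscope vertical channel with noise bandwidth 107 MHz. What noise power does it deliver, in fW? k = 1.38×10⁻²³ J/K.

T = 17 °C + 273.15 = 290.15 K
P_n = kTB = 1.38×10⁻²³ × 290.15 × 1.07×10⁸ = 4.28×10⁻¹³ W = 428 fW

428 fW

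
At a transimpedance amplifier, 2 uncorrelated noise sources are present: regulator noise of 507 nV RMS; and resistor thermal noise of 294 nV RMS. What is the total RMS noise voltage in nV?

Uncorrelated sources add in power (mean-square): V_tot = √(ΣV_i²)
V_tot = √[(5.07×10⁻⁷)² + (2.94×10⁻⁷)²] = 5.86×10⁻⁷ V = 586 nV

586 nV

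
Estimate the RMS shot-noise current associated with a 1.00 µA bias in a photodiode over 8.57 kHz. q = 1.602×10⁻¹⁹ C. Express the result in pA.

52.4 pA

I_n = √(2qI·B)
2qI·B = 2 × 1.602×10⁻¹⁹ × 1.00×10⁻⁶ × 8.57×10³ = 2.75×10⁻²¹ A²
I_n = √(2.75×10⁻²¹) = 5.24×10⁻¹¹ A = 52.4 pA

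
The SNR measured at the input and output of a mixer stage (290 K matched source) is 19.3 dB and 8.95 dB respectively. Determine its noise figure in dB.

10.35 dB

NF (dB) = SNR_in(dB) − SNR_out(dB) when the source is at T₀
NF = 19.3 − 8.95 = 10.35 dB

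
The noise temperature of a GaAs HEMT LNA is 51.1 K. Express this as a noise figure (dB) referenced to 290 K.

F = 1 + T_e/T₀ = 1 + 51.1/290 = 1.17621
NF = 10 log₁₀(1.17621) = 0.705 dB

0.705 dB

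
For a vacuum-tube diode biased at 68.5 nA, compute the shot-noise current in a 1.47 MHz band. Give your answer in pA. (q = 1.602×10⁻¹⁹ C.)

180 pA

I_n = √(2qI·B)
2qI·B = 2 × 1.602×10⁻¹⁹ × 6.85×10⁻⁸ × 1.47×10⁶ = 3.23×10⁻²⁰ A²
I_n = √(3.23×10⁻²⁰) = 1.80×10⁻¹⁰ A = 180 pA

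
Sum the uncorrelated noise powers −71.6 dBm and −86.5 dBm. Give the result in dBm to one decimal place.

Convert to linear, add, convert back:
P₁ = 6.92×10⁻¹¹ W, P₂ = 2.24×10⁻¹² W
P_tot = 7.14×10⁻¹¹ W → 10 log₁₀(P_tot / 10⁻³) = −71.5 dBm

−71.5 dBm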